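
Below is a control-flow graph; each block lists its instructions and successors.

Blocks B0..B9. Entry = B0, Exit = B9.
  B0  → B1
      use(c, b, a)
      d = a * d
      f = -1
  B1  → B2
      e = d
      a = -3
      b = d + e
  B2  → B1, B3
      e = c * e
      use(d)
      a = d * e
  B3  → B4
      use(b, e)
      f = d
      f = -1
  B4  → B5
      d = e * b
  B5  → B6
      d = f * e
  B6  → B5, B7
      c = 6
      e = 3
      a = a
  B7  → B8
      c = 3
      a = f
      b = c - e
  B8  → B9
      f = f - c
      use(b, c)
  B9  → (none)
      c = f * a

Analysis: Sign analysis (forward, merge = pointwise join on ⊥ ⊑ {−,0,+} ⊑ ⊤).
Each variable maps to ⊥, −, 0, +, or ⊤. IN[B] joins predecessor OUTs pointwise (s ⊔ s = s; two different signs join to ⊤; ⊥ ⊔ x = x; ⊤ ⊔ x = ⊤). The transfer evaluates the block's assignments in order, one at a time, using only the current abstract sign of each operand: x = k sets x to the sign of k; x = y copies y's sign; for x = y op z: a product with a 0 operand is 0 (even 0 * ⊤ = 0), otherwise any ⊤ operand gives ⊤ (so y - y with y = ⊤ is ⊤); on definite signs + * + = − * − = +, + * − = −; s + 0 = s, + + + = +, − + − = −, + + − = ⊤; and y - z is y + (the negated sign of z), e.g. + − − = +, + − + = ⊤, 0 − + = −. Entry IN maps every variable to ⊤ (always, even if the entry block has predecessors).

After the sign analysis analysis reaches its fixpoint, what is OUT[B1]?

Answer: {a: -, b: ⊤, c: ⊤, d: ⊤, e: ⊤, f: -}

Working:
Converged values:
  B0:  IN=(all ⊤)  OUT={f:-; rest ⊤}
  B1:  IN={f:-; rest ⊤}  OUT={a:-, f:-; rest ⊤}
  B2:  IN={a:-, f:-; rest ⊤}  OUT={f:-; rest ⊤}
  B3:  IN={f:-; rest ⊤}  OUT={f:-; rest ⊤}
  B4:  IN={f:-; rest ⊤}  OUT={f:-; rest ⊤}
  B5:  IN={f:-; rest ⊤}  OUT={f:-; rest ⊤}
  B6:  IN={f:-; rest ⊤}  OUT={c:+, e:+, f:-; rest ⊤}
  B7:  IN={c:+, e:+, f:-; rest ⊤}  OUT={a:-, c:+, e:+, f:-; rest ⊤}
  B8:  IN={a:-, c:+, e:+, f:-; rest ⊤}  OUT={a:-, c:+, e:+, f:-; rest ⊤}
  B9:  IN={a:-, c:+, e:+, f:-; rest ⊤}  OUT={a:-, c:+, e:+, f:-; rest ⊤}

Merge at B1: IN[B1] = OUT[B0] ⊔ OUT[B2] = {a: ⊤, b: ⊤, c: ⊤, d: ⊤, e: ⊤, f: -}
Applying B1's transfer function to that IN value gives OUT[B1] (row B1 above).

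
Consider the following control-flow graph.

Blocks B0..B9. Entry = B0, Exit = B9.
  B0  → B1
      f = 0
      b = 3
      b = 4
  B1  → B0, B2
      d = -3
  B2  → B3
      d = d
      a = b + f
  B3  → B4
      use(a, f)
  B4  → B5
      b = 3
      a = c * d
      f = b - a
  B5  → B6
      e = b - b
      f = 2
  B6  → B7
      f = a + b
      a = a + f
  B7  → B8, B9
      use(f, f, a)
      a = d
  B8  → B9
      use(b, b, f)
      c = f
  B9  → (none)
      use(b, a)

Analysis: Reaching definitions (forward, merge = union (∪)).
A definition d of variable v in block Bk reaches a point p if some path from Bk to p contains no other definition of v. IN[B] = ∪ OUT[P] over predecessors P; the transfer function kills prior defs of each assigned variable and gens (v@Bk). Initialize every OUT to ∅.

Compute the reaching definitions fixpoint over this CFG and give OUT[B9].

Converged values:
  B0:   IN={b@B0, d@B1, f@B0}   OUT={b@B0, d@B1, f@B0}
  B1:   IN={b@B0, d@B1, f@B0}   OUT={b@B0, d@B1, f@B0}
  B2:   IN={b@B0, d@B1, f@B0}   OUT={a@B2, b@B0, d@B2, f@B0}
  B3:   IN={a@B2, b@B0, d@B2, f@B0}   OUT={a@B2, b@B0, d@B2, f@B0}
  B4:   IN={a@B2, b@B0, d@B2, f@B0}   OUT={a@B4, b@B4, d@B2, f@B4}
  B5:   IN={a@B4, b@B4, d@B2, f@B4}   OUT={a@B4, b@B4, d@B2, e@B5, f@B5}
  B6:   IN={a@B4, b@B4, d@B2, e@B5, f@B5}   OUT={a@B6, b@B4, d@B2, e@B5, f@B6}
  B7:   IN={a@B6, b@B4, d@B2, e@B5, f@B6}   OUT={a@B7, b@B4, d@B2, e@B5, f@B6}
  B8:   IN={a@B7, b@B4, d@B2, e@B5, f@B6}   OUT={a@B7, b@B4, c@B8, d@B2, e@B5, f@B6}
  B9:   IN={a@B7, b@B4, c@B8, d@B2, e@B5, f@B6}   OUT={a@B7, b@B4, c@B8, d@B2, e@B5, f@B6}

Merge at B9: IN[B9] = OUT[B7] ⊔ OUT[B8] = {a@B7, b@B4, c@B8, d@B2, e@B5, f@B6}
Applying B9's transfer function to that IN value gives OUT[B9] (row B9 above).

Answer: {a@B7, b@B4, c@B8, d@B2, e@B5, f@B6}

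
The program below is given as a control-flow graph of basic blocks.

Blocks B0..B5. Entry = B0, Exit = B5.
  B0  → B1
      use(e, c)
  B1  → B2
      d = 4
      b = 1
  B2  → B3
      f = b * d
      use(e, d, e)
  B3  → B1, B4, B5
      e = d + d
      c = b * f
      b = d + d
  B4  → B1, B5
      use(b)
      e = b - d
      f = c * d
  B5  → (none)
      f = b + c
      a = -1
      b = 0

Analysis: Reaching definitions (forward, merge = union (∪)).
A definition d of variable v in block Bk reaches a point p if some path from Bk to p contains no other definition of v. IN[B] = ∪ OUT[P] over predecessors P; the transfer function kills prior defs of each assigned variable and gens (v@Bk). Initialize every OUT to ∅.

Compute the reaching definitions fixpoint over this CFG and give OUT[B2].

Fixpoint table:
  B0:  IN={}  OUT={}
  B1:  IN={b@B3, c@B3, d@B1, e@B3, e@B4, f@B2, f@B4}  OUT={b@B1, c@B3, d@B1, e@B3, e@B4, f@B2, f@B4}
  B2:  IN={b@B1, c@B3, d@B1, e@B3, e@B4, f@B2, f@B4}  OUT={b@B1, c@B3, d@B1, e@B3, e@B4, f@B2}
  B3:  IN={b@B1, c@B3, d@B1, e@B3, e@B4, f@B2}  OUT={b@B3, c@B3, d@B1, e@B3, f@B2}
  B4:  IN={b@B3, c@B3, d@B1, e@B3, f@B2}  OUT={b@B3, c@B3, d@B1, e@B4, f@B4}
  B5:  IN={b@B3, c@B3, d@B1, e@B3, e@B4, f@B2, f@B4}  OUT={a@B5, b@B5, c@B3, d@B1, e@B3, e@B4, f@B5}

Merge at B2: IN[B2] = OUT[B1] = {b@B1, c@B3, d@B1, e@B3, e@B4, f@B2, f@B4}
Applying B2's transfer function to that IN value gives OUT[B2] (row B2 above).

Answer: {b@B1, c@B3, d@B1, e@B3, e@B4, f@B2}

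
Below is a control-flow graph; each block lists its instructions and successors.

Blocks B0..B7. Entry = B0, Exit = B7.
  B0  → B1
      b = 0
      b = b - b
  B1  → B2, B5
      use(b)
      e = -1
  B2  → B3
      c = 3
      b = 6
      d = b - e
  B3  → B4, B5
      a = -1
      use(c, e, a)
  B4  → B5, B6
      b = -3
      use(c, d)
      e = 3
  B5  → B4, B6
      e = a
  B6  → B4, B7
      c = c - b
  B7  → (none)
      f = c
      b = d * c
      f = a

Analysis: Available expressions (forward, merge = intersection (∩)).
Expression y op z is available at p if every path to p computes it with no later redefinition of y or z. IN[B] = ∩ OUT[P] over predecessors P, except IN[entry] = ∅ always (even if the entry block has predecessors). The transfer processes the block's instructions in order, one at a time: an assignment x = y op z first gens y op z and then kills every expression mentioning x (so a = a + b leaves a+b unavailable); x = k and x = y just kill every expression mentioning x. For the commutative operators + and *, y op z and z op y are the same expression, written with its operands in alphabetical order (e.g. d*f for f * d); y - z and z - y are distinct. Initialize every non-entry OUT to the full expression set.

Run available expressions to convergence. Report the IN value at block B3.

Fixpoint table:
  B0:  IN={}  OUT={}
  B1:  IN={}  OUT={}
  B2:  IN={}  OUT={b-e}
  B3:  IN={b-e}  OUT={b-e}
  B4:  IN={}  OUT={}
  B5:  IN={}  OUT={}
  B6:  IN={}  OUT={}
  B7:  IN={}  OUT={c*d}

Merge at B3: IN[B3] = OUT[B2] = {b-e}

Answer: {b-e}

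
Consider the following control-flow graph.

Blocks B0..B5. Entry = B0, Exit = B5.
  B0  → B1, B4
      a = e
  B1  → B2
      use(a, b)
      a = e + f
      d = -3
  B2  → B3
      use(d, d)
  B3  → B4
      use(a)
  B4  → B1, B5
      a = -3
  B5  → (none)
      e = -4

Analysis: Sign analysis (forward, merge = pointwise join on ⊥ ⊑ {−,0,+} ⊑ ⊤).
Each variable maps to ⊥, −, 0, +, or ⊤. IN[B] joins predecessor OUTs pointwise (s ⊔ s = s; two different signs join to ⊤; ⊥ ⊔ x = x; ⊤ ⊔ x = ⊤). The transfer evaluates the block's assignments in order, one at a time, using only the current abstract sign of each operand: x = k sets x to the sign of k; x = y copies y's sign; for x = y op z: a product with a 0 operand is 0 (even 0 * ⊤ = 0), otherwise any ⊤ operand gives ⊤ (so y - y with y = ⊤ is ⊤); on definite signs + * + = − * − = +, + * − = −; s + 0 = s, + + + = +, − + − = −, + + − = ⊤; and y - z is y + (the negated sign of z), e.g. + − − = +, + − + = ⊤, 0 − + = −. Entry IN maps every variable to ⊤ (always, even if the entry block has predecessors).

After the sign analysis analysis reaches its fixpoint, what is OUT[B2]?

Per-block solution:
  B0:   IN=(all ⊤)   OUT=(all ⊤)
  B1:   IN=(all ⊤)   OUT={d:-; rest ⊤}
  B2:   IN={d:-; rest ⊤}   OUT={d:-; rest ⊤}
  B3:   IN={d:-; rest ⊤}   OUT={d:-; rest ⊤}
  B4:   IN=(all ⊤)   OUT={a:-; rest ⊤}
  B5:   IN={a:-; rest ⊤}   OUT={a:-, e:-; rest ⊤}

Merge at B2: IN[B2] = OUT[B1] = {a: ⊤, b: ⊤, c: ⊤, d: -, e: ⊤, f: ⊤}
Applying B2's transfer function to that IN value gives OUT[B2] (row B2 above).

Answer: {a: ⊤, b: ⊤, c: ⊤, d: -, e: ⊤, f: ⊤}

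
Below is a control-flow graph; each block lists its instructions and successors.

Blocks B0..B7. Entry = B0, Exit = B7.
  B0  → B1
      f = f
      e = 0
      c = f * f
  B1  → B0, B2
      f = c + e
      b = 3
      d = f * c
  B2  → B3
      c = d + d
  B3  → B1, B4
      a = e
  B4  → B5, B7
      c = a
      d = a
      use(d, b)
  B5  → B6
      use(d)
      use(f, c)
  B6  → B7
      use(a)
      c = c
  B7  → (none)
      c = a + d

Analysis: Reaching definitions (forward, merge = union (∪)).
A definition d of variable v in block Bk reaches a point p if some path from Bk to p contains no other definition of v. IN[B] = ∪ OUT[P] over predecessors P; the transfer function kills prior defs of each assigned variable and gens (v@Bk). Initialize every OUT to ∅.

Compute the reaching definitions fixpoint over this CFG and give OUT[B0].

Answer: {a@B3, b@B1, c@B0, d@B1, e@B0, f@B0}

Trace:
Converged values:
  B0:  IN={a@B3, b@B1, c@B0, c@B2, d@B1, e@B0, f@B1}  OUT={a@B3, b@B1, c@B0, d@B1, e@B0, f@B0}
  B1:  IN={a@B3, b@B1, c@B0, c@B2, d@B1, e@B0, f@B0, f@B1}  OUT={a@B3, b@B1, c@B0, c@B2, d@B1, e@B0, f@B1}
  B2:  IN={a@B3, b@B1, c@B0, c@B2, d@B1, e@B0, f@B1}  OUT={a@B3, b@B1, c@B2, d@B1, e@B0, f@B1}
  B3:  IN={a@B3, b@B1, c@B2, d@B1, e@B0, f@B1}  OUT={a@B3, b@B1, c@B2, d@B1, e@B0, f@B1}
  B4:  IN={a@B3, b@B1, c@B2, d@B1, e@B0, f@B1}  OUT={a@B3, b@B1, c@B4, d@B4, e@B0, f@B1}
  B5:  IN={a@B3, b@B1, c@B4, d@B4, e@B0, f@B1}  OUT={a@B3, b@B1, c@B4, d@B4, e@B0, f@B1}
  B6:  IN={a@B3, b@B1, c@B4, d@B4, e@B0, f@B1}  OUT={a@B3, b@B1, c@B6, d@B4, e@B0, f@B1}
  B7:  IN={a@B3, b@B1, c@B4, c@B6, d@B4, e@B0, f@B1}  OUT={a@B3, b@B1, c@B7, d@B4, e@B0, f@B1}

Merge at B0 (entry node, so the boundary value {} is joined with the incoming edge(s)): IN[B0] = {} ⊔ OUT[B1] = {a@B3, b@B1, c@B0, c@B2, d@B1, e@B0, f@B1}
Applying B0's transfer function to that IN value gives OUT[B0] (row B0 above).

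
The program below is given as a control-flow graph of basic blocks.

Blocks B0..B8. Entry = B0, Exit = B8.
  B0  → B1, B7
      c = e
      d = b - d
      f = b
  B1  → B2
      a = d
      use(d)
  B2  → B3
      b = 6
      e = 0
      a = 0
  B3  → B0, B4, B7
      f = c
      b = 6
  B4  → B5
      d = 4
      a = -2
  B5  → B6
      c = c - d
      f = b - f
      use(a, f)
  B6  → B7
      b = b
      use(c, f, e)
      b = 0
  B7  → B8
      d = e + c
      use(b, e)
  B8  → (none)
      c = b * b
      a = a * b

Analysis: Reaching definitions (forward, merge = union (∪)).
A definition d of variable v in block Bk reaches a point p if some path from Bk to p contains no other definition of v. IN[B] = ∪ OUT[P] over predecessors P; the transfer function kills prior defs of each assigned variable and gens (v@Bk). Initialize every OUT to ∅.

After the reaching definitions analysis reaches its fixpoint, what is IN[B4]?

Fixpoint table:
  B0: | IN={a@B2, b@B3, c@B0, d@B0, e@B2, f@B3} | OUT={a@B2, b@B3, c@B0, d@B0, e@B2, f@B0}
  B1: | IN={a@B2, b@B3, c@B0, d@B0, e@B2, f@B0} | OUT={a@B1, b@B3, c@B0, d@B0, e@B2, f@B0}
  B2: | IN={a@B1, b@B3, c@B0, d@B0, e@B2, f@B0} | OUT={a@B2, b@B2, c@B0, d@B0, e@B2, f@B0}
  B3: | IN={a@B2, b@B2, c@B0, d@B0, e@B2, f@B0} | OUT={a@B2, b@B3, c@B0, d@B0, e@B2, f@B3}
  B4: | IN={a@B2, b@B3, c@B0, d@B0, e@B2, f@B3} | OUT={a@B4, b@B3, c@B0, d@B4, e@B2, f@B3}
  B5: | IN={a@B4, b@B3, c@B0, d@B4, e@B2, f@B3} | OUT={a@B4, b@B3, c@B5, d@B4, e@B2, f@B5}
  B6: | IN={a@B4, b@B3, c@B5, d@B4, e@B2, f@B5} | OUT={a@B4, b@B6, c@B5, d@B4, e@B2, f@B5}
  B7: | IN={a@B2, a@B4, b@B3, b@B6, c@B0, c@B5, d@B0, d@B4, e@B2, f@B0, f@B3, f@B5} | OUT={a@B2, a@B4, b@B3, b@B6, c@B0, c@B5, d@B7, e@B2, f@B0, f@B3, f@B5}
  B8: | IN={a@B2, a@B4, b@B3, b@B6, c@B0, c@B5, d@B7, e@B2, f@B0, f@B3, f@B5} | OUT={a@B8, b@B3, b@B6, c@B8, d@B7, e@B2, f@B0, f@B3, f@B5}

Merge at B4: IN[B4] = OUT[B3] = {a@B2, b@B3, c@B0, d@B0, e@B2, f@B3}

Answer: {a@B2, b@B3, c@B0, d@B0, e@B2, f@B3}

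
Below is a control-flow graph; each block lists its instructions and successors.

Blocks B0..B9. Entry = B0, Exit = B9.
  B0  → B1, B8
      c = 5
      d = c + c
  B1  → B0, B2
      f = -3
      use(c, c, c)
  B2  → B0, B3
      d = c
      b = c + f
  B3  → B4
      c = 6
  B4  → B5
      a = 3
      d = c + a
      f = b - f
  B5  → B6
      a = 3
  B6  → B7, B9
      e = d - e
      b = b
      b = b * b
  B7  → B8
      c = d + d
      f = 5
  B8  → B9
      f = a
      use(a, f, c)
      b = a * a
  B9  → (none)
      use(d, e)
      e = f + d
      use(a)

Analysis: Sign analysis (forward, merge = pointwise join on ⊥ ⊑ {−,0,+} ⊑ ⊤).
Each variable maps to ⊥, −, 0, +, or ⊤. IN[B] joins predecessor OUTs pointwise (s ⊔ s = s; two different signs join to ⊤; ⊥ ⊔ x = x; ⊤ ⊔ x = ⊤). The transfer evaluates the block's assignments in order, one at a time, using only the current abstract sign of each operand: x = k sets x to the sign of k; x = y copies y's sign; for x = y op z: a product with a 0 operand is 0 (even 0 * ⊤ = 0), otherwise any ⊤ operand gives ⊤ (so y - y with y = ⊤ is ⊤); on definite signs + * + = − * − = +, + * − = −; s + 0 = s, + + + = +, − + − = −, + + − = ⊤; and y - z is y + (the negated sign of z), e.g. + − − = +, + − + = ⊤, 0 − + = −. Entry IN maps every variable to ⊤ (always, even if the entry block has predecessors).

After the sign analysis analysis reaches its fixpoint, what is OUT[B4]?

Answer: {a: +, b: ⊤, c: +, d: +, e: ⊤, f: ⊤}

Working:
Converged values:
  B0:  IN=(all ⊤)  OUT={c:+, d:+; rest ⊤}
  B1:  IN={c:+, d:+; rest ⊤}  OUT={c:+, d:+, f:-; rest ⊤}
  B2:  IN={c:+, d:+, f:-; rest ⊤}  OUT={c:+, d:+, f:-; rest ⊤}
  B3:  IN={c:+, d:+, f:-; rest ⊤}  OUT={c:+, d:+, f:-; rest ⊤}
  B4:  IN={c:+, d:+, f:-; rest ⊤}  OUT={a:+, c:+, d:+; rest ⊤}
  B5:  IN={a:+, c:+, d:+; rest ⊤}  OUT={a:+, c:+, d:+; rest ⊤}
  B6:  IN={a:+, c:+, d:+; rest ⊤}  OUT={a:+, c:+, d:+; rest ⊤}
  B7:  IN={a:+, c:+, d:+; rest ⊤}  OUT={a:+, c:+, d:+, f:+; rest ⊤}
  B8:  IN={c:+, d:+; rest ⊤}  OUT={c:+, d:+; rest ⊤}
  B9:  IN={c:+, d:+; rest ⊤}  OUT={c:+, d:+; rest ⊤}

Merge at B4: IN[B4] = OUT[B3] = {a: ⊤, b: ⊤, c: +, d: +, e: ⊤, f: -}
Applying B4's transfer function to that IN value gives OUT[B4] (row B4 above).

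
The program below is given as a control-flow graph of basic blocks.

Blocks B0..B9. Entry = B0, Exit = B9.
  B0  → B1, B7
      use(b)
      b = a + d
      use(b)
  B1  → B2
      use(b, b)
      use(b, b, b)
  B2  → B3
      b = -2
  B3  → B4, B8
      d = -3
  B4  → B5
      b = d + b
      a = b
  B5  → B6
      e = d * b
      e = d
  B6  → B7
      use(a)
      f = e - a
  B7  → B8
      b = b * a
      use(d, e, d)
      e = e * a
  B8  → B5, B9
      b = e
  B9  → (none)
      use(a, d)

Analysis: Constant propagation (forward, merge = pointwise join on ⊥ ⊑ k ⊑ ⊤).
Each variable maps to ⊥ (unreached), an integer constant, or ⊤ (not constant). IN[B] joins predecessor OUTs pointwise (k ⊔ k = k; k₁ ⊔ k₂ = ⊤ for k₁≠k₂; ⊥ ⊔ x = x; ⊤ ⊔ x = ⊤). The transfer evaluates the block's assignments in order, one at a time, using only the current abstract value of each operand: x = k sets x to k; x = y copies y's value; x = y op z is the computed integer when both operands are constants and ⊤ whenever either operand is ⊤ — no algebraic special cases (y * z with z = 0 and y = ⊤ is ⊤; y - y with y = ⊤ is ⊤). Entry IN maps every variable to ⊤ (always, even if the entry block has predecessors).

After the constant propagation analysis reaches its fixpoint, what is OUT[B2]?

Answer: {a: ⊤, b: -2, c: ⊤, d: ⊤, e: ⊤, f: ⊤}

Derivation:
Converged values:
  B0:   IN=(all ⊤)   OUT=(all ⊤)
  B1:   IN=(all ⊤)   OUT=(all ⊤)
  B2:   IN=(all ⊤)   OUT={b:-2; rest ⊤}
  B3:   IN={b:-2; rest ⊤}   OUT={b:-2, d:-3; rest ⊤}
  B4:   IN={b:-2, d:-3; rest ⊤}   OUT={a:-5, b:-5, d:-3; rest ⊤}
  B5:   IN=(all ⊤)   OUT=(all ⊤)
  B6:   IN=(all ⊤)   OUT=(all ⊤)
  B7:   IN=(all ⊤)   OUT=(all ⊤)
  B8:   IN=(all ⊤)   OUT=(all ⊤)
  B9:   IN=(all ⊤)   OUT=(all ⊤)

Merge at B2: IN[B2] = OUT[B1] = {a: ⊤, b: ⊤, c: ⊤, d: ⊤, e: ⊤, f: ⊤}
Applying B2's transfer function to that IN value gives OUT[B2] (row B2 above).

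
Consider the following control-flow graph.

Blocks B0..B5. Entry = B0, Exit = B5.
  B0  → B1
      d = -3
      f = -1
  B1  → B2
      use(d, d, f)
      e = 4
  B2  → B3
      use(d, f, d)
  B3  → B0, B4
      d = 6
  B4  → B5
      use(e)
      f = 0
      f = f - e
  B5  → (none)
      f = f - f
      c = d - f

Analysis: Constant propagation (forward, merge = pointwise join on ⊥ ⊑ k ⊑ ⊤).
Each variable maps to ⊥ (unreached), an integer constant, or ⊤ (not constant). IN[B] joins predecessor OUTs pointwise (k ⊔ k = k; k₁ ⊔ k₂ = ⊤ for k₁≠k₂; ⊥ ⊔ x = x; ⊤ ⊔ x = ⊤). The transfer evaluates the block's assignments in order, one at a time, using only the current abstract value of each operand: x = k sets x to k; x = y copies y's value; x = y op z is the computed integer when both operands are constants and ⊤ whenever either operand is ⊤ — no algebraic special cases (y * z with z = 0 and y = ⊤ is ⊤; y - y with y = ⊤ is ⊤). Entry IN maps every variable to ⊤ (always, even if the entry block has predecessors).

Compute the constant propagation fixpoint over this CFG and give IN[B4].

Answer: {a: ⊤, b: ⊤, c: ⊤, d: 6, e: 4, f: -1}

Derivation:
Fixpoint table:
  B0: | IN=(all ⊤) | OUT={d:-3, f:-1; rest ⊤}
  B1: | IN={d:-3, f:-1; rest ⊤} | OUT={d:-3, e:4, f:-1; rest ⊤}
  B2: | IN={d:-3, e:4, f:-1; rest ⊤} | OUT={d:-3, e:4, f:-1; rest ⊤}
  B3: | IN={d:-3, e:4, f:-1; rest ⊤} | OUT={d:6, e:4, f:-1; rest ⊤}
  B4: | IN={d:6, e:4, f:-1; rest ⊤} | OUT={d:6, e:4, f:-4; rest ⊤}
  B5: | IN={d:6, e:4, f:-4; rest ⊤} | OUT={c:6, d:6, e:4, f:0; rest ⊤}

Merge at B4: IN[B4] = OUT[B3] = {a: ⊤, b: ⊤, c: ⊤, d: 6, e: 4, f: -1}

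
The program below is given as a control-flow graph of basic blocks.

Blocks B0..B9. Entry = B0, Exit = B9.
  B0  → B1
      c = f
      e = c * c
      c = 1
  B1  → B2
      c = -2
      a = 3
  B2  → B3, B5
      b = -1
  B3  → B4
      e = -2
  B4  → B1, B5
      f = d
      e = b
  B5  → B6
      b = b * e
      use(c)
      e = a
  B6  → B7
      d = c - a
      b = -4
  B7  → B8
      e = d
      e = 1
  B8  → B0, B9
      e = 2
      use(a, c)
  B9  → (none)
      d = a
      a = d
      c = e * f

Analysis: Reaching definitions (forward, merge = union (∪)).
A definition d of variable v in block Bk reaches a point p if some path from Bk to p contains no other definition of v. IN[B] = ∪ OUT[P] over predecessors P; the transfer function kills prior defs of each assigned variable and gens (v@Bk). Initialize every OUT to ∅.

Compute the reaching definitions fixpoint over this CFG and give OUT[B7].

Per-block solution:
  B0:  IN={a@B1, b@B6, c@B1, d@B6, e@B8, f@B4}  OUT={a@B1, b@B6, c@B0, d@B6, e@B0, f@B4}
  B1:  IN={a@B1, b@B2, b@B6, c@B0, c@B1, d@B6, e@B0, e@B4, f@B4}  OUT={a@B1, b@B2, b@B6, c@B1, d@B6, e@B0, e@B4, f@B4}
  B2:  IN={a@B1, b@B2, b@B6, c@B1, d@B6, e@B0, e@B4, f@B4}  OUT={a@B1, b@B2, c@B1, d@B6, e@B0, e@B4, f@B4}
  B3:  IN={a@B1, b@B2, c@B1, d@B6, e@B0, e@B4, f@B4}  OUT={a@B1, b@B2, c@B1, d@B6, e@B3, f@B4}
  B4:  IN={a@B1, b@B2, c@B1, d@B6, e@B3, f@B4}  OUT={a@B1, b@B2, c@B1, d@B6, e@B4, f@B4}
  B5:  IN={a@B1, b@B2, c@B1, d@B6, e@B0, e@B4, f@B4}  OUT={a@B1, b@B5, c@B1, d@B6, e@B5, f@B4}
  B6:  IN={a@B1, b@B5, c@B1, d@B6, e@B5, f@B4}  OUT={a@B1, b@B6, c@B1, d@B6, e@B5, f@B4}
  B7:  IN={a@B1, b@B6, c@B1, d@B6, e@B5, f@B4}  OUT={a@B1, b@B6, c@B1, d@B6, e@B7, f@B4}
  B8:  IN={a@B1, b@B6, c@B1, d@B6, e@B7, f@B4}  OUT={a@B1, b@B6, c@B1, d@B6, e@B8, f@B4}
  B9:  IN={a@B1, b@B6, c@B1, d@B6, e@B8, f@B4}  OUT={a@B9, b@B6, c@B9, d@B9, e@B8, f@B4}

Merge at B7: IN[B7] = OUT[B6] = {a@B1, b@B6, c@B1, d@B6, e@B5, f@B4}
Applying B7's transfer function to that IN value gives OUT[B7] (row B7 above).

Answer: {a@B1, b@B6, c@B1, d@B6, e@B7, f@B4}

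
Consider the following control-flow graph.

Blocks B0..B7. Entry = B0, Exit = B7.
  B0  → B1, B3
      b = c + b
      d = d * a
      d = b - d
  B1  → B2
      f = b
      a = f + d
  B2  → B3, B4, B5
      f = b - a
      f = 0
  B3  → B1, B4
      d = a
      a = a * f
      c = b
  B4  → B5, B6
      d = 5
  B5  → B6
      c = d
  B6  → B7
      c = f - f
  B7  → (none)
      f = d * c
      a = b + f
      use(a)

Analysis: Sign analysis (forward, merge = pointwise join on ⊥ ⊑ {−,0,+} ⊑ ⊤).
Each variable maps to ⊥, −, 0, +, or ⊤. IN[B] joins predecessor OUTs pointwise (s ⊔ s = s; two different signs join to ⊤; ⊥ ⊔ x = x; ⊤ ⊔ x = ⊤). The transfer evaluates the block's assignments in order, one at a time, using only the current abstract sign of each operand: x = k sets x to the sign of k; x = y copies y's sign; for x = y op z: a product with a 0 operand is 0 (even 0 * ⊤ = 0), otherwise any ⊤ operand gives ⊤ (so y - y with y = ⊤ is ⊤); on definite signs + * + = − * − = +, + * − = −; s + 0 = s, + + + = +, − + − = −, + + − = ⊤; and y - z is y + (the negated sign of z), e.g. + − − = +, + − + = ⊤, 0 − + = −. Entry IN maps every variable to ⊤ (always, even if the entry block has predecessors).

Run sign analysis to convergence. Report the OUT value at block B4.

Answer: {a: ⊤, b: ⊤, c: ⊤, d: +, e: ⊤, f: ⊤}

Working:
Converged values:
  B0:  IN=(all ⊤)  OUT=(all ⊤)
  B1:  IN=(all ⊤)  OUT=(all ⊤)
  B2:  IN=(all ⊤)  OUT={f:0; rest ⊤}
  B3:  IN=(all ⊤)  OUT=(all ⊤)
  B4:  IN=(all ⊤)  OUT={d:+; rest ⊤}
  B5:  IN=(all ⊤)  OUT=(all ⊤)
  B6:  IN=(all ⊤)  OUT=(all ⊤)
  B7:  IN=(all ⊤)  OUT=(all ⊤)

Merge at B4: IN[B4] = OUT[B2] ⊔ OUT[B3] = {a: ⊤, b: ⊤, c: ⊤, d: ⊤, e: ⊤, f: ⊤}
Applying B4's transfer function to that IN value gives OUT[B4] (row B4 above).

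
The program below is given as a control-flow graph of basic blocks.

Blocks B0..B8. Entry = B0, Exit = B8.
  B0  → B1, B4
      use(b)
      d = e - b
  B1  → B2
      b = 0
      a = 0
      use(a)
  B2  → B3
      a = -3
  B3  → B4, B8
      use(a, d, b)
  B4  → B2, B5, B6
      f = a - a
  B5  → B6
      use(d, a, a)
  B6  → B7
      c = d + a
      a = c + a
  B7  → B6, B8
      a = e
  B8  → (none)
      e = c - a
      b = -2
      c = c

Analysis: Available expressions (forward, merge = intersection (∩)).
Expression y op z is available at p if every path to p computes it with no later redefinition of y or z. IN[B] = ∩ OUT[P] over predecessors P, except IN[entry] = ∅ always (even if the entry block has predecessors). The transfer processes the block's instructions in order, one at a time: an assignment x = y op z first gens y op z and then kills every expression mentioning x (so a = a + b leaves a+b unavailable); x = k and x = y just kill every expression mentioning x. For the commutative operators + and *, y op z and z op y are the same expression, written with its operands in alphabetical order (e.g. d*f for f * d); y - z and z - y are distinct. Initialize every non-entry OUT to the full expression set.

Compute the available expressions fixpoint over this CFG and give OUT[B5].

Per-block solution:
  B0:  IN={}  OUT={e-b}
  B1:  IN={e-b}  OUT={}
  B2:  IN={}  OUT={}
  B3:  IN={}  OUT={}
  B4:  IN={}  OUT={a-a}
  B5:  IN={a-a}  OUT={a-a}
  B6:  IN={}  OUT={}
  B7:  IN={}  OUT={}
  B8:  IN={}  OUT={}

Merge at B5: IN[B5] = OUT[B4] = {a-a}
Applying B5's transfer function to that IN value gives OUT[B5] (row B5 above).

Answer: {a-a}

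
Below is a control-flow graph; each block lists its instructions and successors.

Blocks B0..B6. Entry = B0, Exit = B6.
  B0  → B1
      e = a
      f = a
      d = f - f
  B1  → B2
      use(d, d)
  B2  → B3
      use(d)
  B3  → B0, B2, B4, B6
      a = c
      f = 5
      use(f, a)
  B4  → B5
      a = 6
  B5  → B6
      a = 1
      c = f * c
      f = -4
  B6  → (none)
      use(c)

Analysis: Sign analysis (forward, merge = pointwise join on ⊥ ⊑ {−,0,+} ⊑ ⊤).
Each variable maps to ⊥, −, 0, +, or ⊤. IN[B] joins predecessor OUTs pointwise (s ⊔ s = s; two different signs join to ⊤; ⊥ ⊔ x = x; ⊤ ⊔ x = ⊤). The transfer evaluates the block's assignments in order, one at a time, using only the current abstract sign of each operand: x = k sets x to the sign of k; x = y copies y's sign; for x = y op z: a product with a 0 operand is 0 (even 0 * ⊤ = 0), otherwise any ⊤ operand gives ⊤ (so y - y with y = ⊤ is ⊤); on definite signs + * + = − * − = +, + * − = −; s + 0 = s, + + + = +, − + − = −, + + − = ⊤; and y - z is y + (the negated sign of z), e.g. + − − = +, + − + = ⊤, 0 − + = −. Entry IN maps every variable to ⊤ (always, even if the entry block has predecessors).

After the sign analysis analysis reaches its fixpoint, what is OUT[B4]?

Answer: {a: +, b: ⊤, c: ⊤, d: ⊤, e: ⊤, f: +}

Working:
Per-block solution:
  B0:  IN=(all ⊤)  OUT=(all ⊤)
  B1:  IN=(all ⊤)  OUT=(all ⊤)
  B2:  IN=(all ⊤)  OUT=(all ⊤)
  B3:  IN=(all ⊤)  OUT={f:+; rest ⊤}
  B4:  IN={f:+; rest ⊤}  OUT={a:+, f:+; rest ⊤}
  B5:  IN={a:+, f:+; rest ⊤}  OUT={a:+, f:-; rest ⊤}
  B6:  IN=(all ⊤)  OUT=(all ⊤)

Merge at B4: IN[B4] = OUT[B3] = {a: ⊤, b: ⊤, c: ⊤, d: ⊤, e: ⊤, f: +}
Applying B4's transfer function to that IN value gives OUT[B4] (row B4 above).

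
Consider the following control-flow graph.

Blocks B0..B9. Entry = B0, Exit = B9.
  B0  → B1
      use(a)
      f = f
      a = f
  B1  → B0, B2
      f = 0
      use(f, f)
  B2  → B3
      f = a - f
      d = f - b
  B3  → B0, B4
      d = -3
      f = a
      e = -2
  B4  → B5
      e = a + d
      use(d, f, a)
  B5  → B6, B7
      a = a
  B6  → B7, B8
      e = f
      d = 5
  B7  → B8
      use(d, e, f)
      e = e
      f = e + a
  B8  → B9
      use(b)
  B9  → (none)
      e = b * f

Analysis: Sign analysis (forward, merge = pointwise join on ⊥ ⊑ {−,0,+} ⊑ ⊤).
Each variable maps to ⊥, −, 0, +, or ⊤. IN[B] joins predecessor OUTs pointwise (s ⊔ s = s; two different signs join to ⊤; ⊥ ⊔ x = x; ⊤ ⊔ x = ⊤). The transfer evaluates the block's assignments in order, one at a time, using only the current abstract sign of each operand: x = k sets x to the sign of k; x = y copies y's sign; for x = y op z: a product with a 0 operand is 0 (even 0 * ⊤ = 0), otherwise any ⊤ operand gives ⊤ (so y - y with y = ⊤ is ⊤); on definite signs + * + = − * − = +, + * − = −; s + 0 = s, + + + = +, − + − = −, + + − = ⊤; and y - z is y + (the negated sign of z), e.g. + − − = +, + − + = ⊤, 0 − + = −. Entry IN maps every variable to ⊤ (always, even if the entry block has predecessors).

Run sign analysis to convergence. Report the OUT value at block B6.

Answer: {a: ⊤, b: ⊤, c: ⊤, d: +, e: ⊤, f: ⊤}

Working:
Per-block solution:
  B0:   IN=(all ⊤)   OUT=(all ⊤)
  B1:   IN=(all ⊤)   OUT={f:0; rest ⊤}
  B2:   IN={f:0; rest ⊤}   OUT=(all ⊤)
  B3:   IN=(all ⊤)   OUT={d:-, e:-; rest ⊤}
  B4:   IN={d:-, e:-; rest ⊤}   OUT={d:-; rest ⊤}
  B5:   IN={d:-; rest ⊤}   OUT={d:-; rest ⊤}
  B6:   IN={d:-; rest ⊤}   OUT={d:+; rest ⊤}
  B7:   IN=(all ⊤)   OUT=(all ⊤)
  B8:   IN=(all ⊤)   OUT=(all ⊤)
  B9:   IN=(all ⊤)   OUT=(all ⊤)

Merge at B6: IN[B6] = OUT[B5] = {a: ⊤, b: ⊤, c: ⊤, d: -, e: ⊤, f: ⊤}
Applying B6's transfer function to that IN value gives OUT[B6] (row B6 above).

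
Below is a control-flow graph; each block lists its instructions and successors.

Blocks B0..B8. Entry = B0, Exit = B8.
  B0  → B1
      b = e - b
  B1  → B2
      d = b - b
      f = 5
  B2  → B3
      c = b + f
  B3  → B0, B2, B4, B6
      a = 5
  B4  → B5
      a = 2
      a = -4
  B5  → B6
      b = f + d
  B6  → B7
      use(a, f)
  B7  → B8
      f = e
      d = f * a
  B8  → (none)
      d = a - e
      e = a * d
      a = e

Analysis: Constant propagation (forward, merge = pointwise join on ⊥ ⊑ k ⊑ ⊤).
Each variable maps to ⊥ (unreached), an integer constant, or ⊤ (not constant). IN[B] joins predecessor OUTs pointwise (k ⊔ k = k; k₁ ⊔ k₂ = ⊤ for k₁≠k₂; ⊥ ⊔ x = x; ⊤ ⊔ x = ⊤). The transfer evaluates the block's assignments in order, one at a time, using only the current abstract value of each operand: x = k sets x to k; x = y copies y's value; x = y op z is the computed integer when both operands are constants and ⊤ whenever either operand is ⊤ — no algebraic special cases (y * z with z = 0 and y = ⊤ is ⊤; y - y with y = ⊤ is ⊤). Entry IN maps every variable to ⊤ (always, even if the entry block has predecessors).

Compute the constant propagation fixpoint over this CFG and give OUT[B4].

Converged values:
  B0: | IN=(all ⊤) | OUT=(all ⊤)
  B1: | IN=(all ⊤) | OUT={f:5; rest ⊤}
  B2: | IN={f:5; rest ⊤} | OUT={f:5; rest ⊤}
  B3: | IN={f:5; rest ⊤} | OUT={a:5, f:5; rest ⊤}
  B4: | IN={a:5, f:5; rest ⊤} | OUT={a:-4, f:5; rest ⊤}
  B5: | IN={a:-4, f:5; rest ⊤} | OUT={a:-4, f:5; rest ⊤}
  B6: | IN={f:5; rest ⊤} | OUT={f:5; rest ⊤}
  B7: | IN={f:5; rest ⊤} | OUT=(all ⊤)
  B8: | IN=(all ⊤) | OUT=(all ⊤)

Merge at B4: IN[B4] = OUT[B3] = {a: 5, b: ⊤, c: ⊤, d: ⊤, e: ⊤, f: 5}
Applying B4's transfer function to that IN value gives OUT[B4] (row B4 above).

Answer: {a: -4, b: ⊤, c: ⊤, d: ⊤, e: ⊤, f: 5}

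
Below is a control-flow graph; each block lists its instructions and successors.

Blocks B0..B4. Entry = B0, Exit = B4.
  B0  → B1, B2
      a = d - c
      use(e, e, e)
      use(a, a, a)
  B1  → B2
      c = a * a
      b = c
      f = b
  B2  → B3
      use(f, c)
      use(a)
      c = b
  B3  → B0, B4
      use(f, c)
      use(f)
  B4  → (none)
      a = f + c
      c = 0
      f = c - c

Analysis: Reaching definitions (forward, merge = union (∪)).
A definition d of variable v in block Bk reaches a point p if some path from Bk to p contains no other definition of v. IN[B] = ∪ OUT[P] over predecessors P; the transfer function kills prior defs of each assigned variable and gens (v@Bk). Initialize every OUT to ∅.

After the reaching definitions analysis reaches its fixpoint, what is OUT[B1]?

Converged values:
  B0:  IN={a@B0, b@B1, c@B2, f@B1}  OUT={a@B0, b@B1, c@B2, f@B1}
  B1:  IN={a@B0, b@B1, c@B2, f@B1}  OUT={a@B0, b@B1, c@B1, f@B1}
  B2:  IN={a@B0, b@B1, c@B1, c@B2, f@B1}  OUT={a@B0, b@B1, c@B2, f@B1}
  B3:  IN={a@B0, b@B1, c@B2, f@B1}  OUT={a@B0, b@B1, c@B2, f@B1}
  B4:  IN={a@B0, b@B1, c@B2, f@B1}  OUT={a@B4, b@B1, c@B4, f@B4}

Merge at B1: IN[B1] = OUT[B0] = {a@B0, b@B1, c@B2, f@B1}
Applying B1's transfer function to that IN value gives OUT[B1] (row B1 above).

Answer: {a@B0, b@B1, c@B1, f@B1}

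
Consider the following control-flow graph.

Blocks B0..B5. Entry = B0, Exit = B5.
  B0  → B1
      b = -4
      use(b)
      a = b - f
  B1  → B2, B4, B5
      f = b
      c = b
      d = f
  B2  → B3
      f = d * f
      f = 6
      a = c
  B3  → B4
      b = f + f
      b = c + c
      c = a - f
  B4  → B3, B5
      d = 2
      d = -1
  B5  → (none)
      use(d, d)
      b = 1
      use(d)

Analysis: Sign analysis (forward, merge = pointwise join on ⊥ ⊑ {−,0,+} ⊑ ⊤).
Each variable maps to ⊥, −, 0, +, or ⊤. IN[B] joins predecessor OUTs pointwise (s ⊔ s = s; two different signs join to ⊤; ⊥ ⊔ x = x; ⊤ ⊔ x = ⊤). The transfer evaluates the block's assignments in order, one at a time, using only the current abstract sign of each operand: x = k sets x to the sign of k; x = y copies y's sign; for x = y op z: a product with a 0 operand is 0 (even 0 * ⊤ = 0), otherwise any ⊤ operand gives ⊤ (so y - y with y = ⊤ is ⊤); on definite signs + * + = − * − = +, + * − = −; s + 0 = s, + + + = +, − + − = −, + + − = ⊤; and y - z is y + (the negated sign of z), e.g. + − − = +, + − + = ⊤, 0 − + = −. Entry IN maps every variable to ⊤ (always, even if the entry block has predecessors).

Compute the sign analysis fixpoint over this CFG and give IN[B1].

Converged values:
  B0:   IN=(all ⊤)   OUT={b:-; rest ⊤}
  B1:   IN={b:-; rest ⊤}   OUT={b:-, c:-, d:-, f:-; rest ⊤}
  B2:   IN={b:-, c:-, d:-, f:-; rest ⊤}   OUT={a:-, b:-, c:-, d:-, f:+; rest ⊤}
  B3:   IN={d:-; rest ⊤}   OUT={d:-; rest ⊤}
  B4:   IN={d:-; rest ⊤}   OUT={d:-; rest ⊤}
  B5:   IN={d:-; rest ⊤}   OUT={b:+, d:-; rest ⊤}

Merge at B1: IN[B1] = OUT[B0] = {a: ⊤, b: -, c: ⊤, d: ⊤, e: ⊤, f: ⊤}

Answer: {a: ⊤, b: -, c: ⊤, d: ⊤, e: ⊤, f: ⊤}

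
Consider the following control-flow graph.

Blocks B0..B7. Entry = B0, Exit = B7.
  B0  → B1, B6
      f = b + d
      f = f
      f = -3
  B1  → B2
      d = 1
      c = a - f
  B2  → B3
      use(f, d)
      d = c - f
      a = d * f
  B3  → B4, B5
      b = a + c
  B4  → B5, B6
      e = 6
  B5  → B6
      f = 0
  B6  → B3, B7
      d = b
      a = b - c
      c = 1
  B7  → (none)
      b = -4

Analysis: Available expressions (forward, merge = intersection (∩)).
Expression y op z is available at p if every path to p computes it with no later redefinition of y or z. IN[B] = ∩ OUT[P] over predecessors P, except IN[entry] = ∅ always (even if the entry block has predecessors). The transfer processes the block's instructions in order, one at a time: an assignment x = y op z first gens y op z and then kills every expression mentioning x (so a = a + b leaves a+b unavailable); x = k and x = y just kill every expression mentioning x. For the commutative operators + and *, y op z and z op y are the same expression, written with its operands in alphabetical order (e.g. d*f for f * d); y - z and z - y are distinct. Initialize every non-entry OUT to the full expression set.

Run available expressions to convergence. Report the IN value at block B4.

Answer: {a+c}

Working:
Fixpoint table:
  B0:  IN={}  OUT={b+d}
  B1:  IN={b+d}  OUT={a-f}
  B2:  IN={a-f}  OUT={c-f, d*f}
  B3:  IN={}  OUT={a+c}
  B4:  IN={a+c}  OUT={a+c}
  B5:  IN={a+c}  OUT={a+c}
  B6:  IN={}  OUT={}
  B7:  IN={}  OUT={}

Merge at B4: IN[B4] = OUT[B3] = {a+c}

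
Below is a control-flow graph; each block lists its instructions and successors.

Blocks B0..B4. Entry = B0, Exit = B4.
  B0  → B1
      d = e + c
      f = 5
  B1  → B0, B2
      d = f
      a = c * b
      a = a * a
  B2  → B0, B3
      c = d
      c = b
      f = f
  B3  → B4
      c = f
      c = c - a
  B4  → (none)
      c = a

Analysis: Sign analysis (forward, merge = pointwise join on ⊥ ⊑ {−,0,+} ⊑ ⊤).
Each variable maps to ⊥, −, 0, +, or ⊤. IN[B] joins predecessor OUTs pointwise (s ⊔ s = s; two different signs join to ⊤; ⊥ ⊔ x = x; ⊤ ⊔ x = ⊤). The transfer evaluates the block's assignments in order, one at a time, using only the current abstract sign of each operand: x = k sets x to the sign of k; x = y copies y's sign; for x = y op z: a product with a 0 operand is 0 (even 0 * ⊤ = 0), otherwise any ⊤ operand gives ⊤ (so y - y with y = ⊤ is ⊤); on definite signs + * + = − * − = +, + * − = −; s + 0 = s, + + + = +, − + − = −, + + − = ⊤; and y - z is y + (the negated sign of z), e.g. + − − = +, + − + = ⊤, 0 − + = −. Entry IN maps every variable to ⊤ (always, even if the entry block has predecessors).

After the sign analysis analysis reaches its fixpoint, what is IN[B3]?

Answer: {a: ⊤, b: ⊤, c: ⊤, d: +, e: ⊤, f: +}

Working:
Fixpoint table:
  B0: | IN=(all ⊤) | OUT={f:+; rest ⊤}
  B1: | IN={f:+; rest ⊤} | OUT={d:+, f:+; rest ⊤}
  B2: | IN={d:+, f:+; rest ⊤} | OUT={d:+, f:+; rest ⊤}
  B3: | IN={d:+, f:+; rest ⊤} | OUT={d:+, f:+; rest ⊤}
  B4: | IN={d:+, f:+; rest ⊤} | OUT={d:+, f:+; rest ⊤}

Merge at B3: IN[B3] = OUT[B2] = {a: ⊤, b: ⊤, c: ⊤, d: +, e: ⊤, f: +}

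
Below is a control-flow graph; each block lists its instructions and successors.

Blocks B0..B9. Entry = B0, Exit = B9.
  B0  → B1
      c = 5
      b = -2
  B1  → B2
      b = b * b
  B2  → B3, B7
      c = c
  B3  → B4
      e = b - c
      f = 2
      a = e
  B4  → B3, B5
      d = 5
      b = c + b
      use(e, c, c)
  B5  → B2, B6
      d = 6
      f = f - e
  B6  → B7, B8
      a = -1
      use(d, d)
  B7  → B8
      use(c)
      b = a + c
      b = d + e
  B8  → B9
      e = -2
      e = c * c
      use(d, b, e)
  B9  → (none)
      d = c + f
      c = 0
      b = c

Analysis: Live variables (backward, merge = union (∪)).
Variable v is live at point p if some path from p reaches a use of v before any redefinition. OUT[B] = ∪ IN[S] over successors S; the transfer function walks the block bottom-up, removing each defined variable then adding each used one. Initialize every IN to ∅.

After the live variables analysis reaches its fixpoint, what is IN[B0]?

Answer: {a, d, e, f}

Derivation:
Fixpoint table:
  B0:   IN={a, d, e, f}   OUT={a, b, c, d, e, f}
  B1:   IN={a, b, c, d, e, f}   OUT={a, b, c, d, e, f}
  B2:   IN={a, b, c, d, e, f}   OUT={a, b, c, d, e, f}
  B3:   IN={b, c}   OUT={a, b, c, e, f}
  B4:   IN={a, b, c, e, f}   OUT={a, b, c, e, f}
  B5:   IN={a, b, c, e, f}   OUT={a, b, c, d, e, f}
  B6:   IN={b, c, d, e, f}   OUT={a, b, c, d, e, f}
  B7:   IN={a, c, d, e, f}   OUT={b, c, d, f}
  B8:   IN={b, c, d, f}   OUT={c, f}
  B9:   IN={c, f}   OUT={}

Merge at B0: OUT[B0] = IN[B1] = {a, b, c, d, e, f}
Applying B0's transfer function to that OUT value gives IN[B0] (row B0 above).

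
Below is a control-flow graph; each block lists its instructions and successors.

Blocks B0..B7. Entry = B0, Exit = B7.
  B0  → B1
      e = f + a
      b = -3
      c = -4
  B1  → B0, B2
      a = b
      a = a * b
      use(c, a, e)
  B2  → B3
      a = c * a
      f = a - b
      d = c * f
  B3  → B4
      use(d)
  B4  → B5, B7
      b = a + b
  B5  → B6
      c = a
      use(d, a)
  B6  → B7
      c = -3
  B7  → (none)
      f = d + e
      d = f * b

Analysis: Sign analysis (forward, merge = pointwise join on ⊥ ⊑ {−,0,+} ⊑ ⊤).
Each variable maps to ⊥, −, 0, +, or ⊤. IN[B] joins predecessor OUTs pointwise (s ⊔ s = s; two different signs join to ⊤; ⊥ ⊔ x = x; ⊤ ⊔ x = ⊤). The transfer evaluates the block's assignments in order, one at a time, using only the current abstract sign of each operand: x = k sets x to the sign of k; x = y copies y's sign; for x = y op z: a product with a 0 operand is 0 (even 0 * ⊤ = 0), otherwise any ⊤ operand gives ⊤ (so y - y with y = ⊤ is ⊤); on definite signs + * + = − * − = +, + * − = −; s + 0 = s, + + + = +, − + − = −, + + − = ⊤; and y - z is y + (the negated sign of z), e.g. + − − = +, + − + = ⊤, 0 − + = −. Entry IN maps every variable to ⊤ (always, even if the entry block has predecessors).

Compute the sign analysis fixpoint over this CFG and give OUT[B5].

Fixpoint table:
  B0:  IN=(all ⊤)  OUT={b:-, c:-; rest ⊤}
  B1:  IN={b:-, c:-; rest ⊤}  OUT={a:+, b:-, c:-; rest ⊤}
  B2:  IN={a:+, b:-, c:-; rest ⊤}  OUT={a:-, b:-, c:-; rest ⊤}
  B3:  IN={a:-, b:-, c:-; rest ⊤}  OUT={a:-, b:-, c:-; rest ⊤}
  B4:  IN={a:-, b:-, c:-; rest ⊤}  OUT={a:-, b:-, c:-; rest ⊤}
  B5:  IN={a:-, b:-, c:-; rest ⊤}  OUT={a:-, b:-, c:-; rest ⊤}
  B6:  IN={a:-, b:-, c:-; rest ⊤}  OUT={a:-, b:-, c:-; rest ⊤}
  B7:  IN={a:-, b:-, c:-; rest ⊤}  OUT={a:-, b:-, c:-; rest ⊤}

Merge at B5: IN[B5] = OUT[B4] = {a: -, b: -, c: -, d: ⊤, e: ⊤, f: ⊤}
Applying B5's transfer function to that IN value gives OUT[B5] (row B5 above).

Answer: {a: -, b: -, c: -, d: ⊤, e: ⊤, f: ⊤}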